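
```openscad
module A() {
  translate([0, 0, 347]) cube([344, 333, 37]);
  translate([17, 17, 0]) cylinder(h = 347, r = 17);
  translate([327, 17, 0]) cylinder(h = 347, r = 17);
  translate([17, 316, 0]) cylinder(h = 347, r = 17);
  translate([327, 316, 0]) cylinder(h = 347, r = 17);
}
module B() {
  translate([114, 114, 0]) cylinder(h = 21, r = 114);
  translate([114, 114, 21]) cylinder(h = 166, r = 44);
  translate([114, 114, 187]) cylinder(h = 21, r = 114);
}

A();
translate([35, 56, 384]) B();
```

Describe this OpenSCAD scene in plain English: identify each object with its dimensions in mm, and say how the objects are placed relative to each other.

A is a four-legged stool. The seat is 344×333 mm, 37 mm thick, top at z = 384 mm. It stands on four round legs, each 34 mm in diameter, from z = 0 to the seat underside, each leg's axis is inset half a diameter from the nearest pair of seat edges (so the leg's bounding box is flush with the corner).

B is a spool: two coaxial disc flanges of radius 114 mm and thickness 21 mm, joined by a core cylinder of radius 44 mm and height 166 mm. The lower flange rests on z = 0 and the three cylinders share a vertical axis.

The spool is on top of the stool.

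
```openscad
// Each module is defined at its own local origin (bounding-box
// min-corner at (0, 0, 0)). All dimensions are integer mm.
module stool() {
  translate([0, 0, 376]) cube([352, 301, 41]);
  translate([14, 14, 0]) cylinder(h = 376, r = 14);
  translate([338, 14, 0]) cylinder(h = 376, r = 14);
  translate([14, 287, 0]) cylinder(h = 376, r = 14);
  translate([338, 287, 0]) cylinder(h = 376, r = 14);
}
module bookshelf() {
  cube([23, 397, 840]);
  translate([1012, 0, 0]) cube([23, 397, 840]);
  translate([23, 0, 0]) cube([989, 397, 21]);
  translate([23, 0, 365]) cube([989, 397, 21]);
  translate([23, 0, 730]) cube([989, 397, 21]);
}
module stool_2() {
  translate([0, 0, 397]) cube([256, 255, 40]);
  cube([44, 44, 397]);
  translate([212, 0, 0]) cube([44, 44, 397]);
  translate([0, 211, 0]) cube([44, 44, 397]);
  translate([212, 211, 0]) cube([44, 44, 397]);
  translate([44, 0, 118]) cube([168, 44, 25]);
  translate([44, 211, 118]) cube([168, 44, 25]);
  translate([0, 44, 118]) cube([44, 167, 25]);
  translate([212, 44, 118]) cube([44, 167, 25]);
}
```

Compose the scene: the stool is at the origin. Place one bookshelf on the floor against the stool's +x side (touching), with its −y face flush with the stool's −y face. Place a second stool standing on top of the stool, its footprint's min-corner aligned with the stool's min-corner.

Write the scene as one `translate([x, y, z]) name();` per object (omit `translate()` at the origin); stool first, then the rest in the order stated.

stool();
translate([352, 0, 0]) bookshelf();
translate([0, 0, 417]) stool_2();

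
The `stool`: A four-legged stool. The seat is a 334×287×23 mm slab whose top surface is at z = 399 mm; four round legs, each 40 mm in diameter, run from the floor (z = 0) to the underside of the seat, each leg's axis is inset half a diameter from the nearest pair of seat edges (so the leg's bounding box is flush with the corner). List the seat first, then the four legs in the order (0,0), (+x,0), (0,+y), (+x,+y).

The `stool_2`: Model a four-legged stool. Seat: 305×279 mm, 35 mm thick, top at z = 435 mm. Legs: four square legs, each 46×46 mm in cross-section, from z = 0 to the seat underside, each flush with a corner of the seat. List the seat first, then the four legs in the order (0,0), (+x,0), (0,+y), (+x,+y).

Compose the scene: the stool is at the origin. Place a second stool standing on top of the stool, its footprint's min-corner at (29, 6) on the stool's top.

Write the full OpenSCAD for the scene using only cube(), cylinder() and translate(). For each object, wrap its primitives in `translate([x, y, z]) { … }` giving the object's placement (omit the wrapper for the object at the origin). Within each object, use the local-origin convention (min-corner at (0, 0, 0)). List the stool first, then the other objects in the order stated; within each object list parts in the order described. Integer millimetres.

translate([0, 0, 376]) cube([334, 287, 23]);
translate([20, 20, 0]) cylinder(h = 376, r = 20);
translate([314, 20, 0]) cylinder(h = 376, r = 20);
translate([20, 267, 0]) cylinder(h = 376, r = 20);
translate([314, 267, 0]) cylinder(h = 376, r = 20);
translate([29, 6, 399]) {
  translate([0, 0, 400]) cube([305, 279, 35]);
  cube([46, 46, 400]);
  translate([259, 0, 0]) cube([46, 46, 400]);
  translate([0, 233, 0]) cube([46, 46, 400]);
  translate([259, 233, 0]) cube([46, 46, 400]);
}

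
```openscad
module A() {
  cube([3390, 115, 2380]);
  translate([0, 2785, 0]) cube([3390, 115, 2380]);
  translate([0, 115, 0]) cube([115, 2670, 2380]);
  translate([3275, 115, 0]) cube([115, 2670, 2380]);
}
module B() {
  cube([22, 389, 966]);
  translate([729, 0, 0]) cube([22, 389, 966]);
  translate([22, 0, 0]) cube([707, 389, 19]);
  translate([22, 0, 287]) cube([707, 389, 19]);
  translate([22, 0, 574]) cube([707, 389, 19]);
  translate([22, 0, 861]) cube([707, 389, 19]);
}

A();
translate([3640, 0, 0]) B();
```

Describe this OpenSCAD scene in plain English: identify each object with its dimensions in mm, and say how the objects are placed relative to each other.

A is the wall frame of a small rectangular building: four walls, each 2380 mm tall and 115 mm thick, enclosing a footprint 3390 mm (x) by 2900 mm (y) outside-to-outside, with no floor or roof. The front and back walls (the −y and +y sides) span the full width; the two side walls fit between them.

B is a bookshelf 751 mm wide overall, 389 mm deep and 966 mm tall. The two sides are 22 mm thick vertical panels. 4 horizontal shelves of 19 mm thickness span between the inner faces of the sides; the lowest shelf sits on the floor and shelves are stacked with a clear vertical gap of 268 mm between each pair.

The bookshelf is on the floor beside the house frame on its +x side.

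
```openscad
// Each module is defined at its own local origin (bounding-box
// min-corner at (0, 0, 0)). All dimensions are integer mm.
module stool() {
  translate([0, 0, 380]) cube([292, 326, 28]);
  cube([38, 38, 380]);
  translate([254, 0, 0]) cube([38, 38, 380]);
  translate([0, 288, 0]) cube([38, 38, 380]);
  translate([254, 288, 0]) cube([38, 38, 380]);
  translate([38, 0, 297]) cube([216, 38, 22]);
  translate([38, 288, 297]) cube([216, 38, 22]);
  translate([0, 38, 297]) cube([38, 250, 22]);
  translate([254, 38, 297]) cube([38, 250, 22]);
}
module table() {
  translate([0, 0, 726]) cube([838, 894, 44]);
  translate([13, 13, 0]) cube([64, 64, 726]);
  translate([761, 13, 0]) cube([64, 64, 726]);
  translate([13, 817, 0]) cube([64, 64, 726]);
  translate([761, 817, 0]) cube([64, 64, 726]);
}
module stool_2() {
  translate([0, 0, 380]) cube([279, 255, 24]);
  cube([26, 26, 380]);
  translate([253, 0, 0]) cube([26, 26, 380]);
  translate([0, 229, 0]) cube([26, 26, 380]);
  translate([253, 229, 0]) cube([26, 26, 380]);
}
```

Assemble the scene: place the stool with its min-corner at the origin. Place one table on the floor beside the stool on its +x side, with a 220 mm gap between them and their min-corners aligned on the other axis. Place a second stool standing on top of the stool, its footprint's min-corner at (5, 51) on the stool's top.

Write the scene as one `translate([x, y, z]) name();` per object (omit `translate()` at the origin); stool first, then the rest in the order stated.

stool();
translate([512, 0, 0]) table();
translate([5, 51, 408]) stool_2();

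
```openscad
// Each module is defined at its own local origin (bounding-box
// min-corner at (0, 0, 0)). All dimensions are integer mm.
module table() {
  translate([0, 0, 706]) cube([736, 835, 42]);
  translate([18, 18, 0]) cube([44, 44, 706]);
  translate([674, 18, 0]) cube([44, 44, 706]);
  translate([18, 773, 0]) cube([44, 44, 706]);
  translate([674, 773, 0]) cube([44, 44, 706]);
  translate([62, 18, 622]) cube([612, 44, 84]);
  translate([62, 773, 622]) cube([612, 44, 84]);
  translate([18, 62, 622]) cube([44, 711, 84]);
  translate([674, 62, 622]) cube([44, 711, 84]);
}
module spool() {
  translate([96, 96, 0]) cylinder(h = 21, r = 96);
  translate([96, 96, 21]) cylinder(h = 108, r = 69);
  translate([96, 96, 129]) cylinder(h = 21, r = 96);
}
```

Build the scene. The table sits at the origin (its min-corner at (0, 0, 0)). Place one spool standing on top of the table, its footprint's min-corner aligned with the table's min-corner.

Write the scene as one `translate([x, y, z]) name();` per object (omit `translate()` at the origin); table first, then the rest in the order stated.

table();
translate([0, 0, 748]) spool();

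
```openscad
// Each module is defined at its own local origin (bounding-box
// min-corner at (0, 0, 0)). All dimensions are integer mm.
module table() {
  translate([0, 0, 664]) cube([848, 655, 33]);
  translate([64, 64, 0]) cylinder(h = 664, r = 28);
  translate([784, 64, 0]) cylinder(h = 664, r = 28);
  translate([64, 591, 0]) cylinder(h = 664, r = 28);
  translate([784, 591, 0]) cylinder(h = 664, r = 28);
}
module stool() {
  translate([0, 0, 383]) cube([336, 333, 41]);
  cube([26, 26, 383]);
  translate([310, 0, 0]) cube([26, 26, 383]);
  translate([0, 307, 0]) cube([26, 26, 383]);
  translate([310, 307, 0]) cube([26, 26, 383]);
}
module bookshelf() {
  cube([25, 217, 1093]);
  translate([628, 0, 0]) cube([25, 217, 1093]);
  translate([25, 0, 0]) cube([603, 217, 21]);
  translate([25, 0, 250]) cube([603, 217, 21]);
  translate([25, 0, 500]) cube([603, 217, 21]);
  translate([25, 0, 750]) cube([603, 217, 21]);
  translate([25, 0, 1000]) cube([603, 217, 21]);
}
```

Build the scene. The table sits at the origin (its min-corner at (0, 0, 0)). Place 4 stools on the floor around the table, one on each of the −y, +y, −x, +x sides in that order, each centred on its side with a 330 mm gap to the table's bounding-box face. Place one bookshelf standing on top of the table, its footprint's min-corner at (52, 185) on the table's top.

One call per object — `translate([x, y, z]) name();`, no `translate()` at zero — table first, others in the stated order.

table();
translate([256, -663, 0]) stool();
translate([256, 985, 0]) stool();
translate([-666, 161, 0]) stool();
translate([1178, 161, 0]) stool();
translate([52, 185, 697]) bookshelf();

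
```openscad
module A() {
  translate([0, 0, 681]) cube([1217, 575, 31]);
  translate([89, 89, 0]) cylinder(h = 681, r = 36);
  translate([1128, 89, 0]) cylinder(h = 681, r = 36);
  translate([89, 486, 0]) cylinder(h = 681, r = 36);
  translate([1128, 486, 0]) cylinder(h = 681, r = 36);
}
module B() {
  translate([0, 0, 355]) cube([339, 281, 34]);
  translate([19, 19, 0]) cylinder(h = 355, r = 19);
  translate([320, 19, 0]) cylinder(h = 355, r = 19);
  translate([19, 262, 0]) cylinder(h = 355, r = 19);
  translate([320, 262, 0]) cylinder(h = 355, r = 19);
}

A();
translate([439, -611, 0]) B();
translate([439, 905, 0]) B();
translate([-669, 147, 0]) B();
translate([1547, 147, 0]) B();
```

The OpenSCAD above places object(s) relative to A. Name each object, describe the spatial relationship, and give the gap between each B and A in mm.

Each stool's nearest face is 330 mm from the table's bounding box.

A is a table. B is a stool. Four stools sit around the table at the −y, +y, −x, +x sides. The gap between each stool and the table is 330 mm.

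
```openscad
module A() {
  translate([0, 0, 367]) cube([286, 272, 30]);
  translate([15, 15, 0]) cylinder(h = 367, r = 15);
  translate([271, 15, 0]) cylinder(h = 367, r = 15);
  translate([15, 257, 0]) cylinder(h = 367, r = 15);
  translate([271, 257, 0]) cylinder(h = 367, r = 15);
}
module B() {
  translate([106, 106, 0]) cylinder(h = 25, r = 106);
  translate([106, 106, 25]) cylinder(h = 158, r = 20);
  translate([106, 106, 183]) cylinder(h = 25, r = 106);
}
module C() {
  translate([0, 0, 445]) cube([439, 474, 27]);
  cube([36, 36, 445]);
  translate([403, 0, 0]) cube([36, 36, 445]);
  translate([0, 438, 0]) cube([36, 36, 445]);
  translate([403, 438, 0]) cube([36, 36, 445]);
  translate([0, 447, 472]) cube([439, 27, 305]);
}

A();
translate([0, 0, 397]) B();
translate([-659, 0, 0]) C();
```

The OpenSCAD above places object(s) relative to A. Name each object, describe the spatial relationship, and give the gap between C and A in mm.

A is a stool. B is a spool. C is a chair. The spool is on top of the stool. The chair is on the floor beside the stool on its −x side. The gap between the chair and the stool is 220 mm.

The chair's nearest face is 220 mm from the stool's −x face.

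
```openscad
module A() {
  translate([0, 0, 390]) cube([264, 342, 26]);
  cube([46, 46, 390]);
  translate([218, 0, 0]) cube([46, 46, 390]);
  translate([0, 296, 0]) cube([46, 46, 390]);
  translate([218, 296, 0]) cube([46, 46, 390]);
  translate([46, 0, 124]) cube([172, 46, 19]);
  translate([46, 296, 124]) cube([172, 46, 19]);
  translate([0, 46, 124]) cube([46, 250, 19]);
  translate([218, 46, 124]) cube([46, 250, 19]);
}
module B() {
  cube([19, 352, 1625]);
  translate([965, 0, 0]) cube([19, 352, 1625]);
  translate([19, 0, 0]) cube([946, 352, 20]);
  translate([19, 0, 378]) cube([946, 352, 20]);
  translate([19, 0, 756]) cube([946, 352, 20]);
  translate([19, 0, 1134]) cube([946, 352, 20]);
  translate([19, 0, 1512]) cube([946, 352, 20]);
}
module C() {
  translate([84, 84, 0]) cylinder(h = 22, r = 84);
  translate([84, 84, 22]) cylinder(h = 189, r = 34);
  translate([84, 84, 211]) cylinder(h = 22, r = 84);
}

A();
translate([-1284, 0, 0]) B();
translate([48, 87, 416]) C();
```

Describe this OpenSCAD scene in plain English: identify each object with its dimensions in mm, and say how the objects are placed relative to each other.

A is a four-legged stool. The seat is 264×342 mm, 26 mm thick, top at z = 416 mm. It stands on four square legs, each 46×46 mm in cross-section, from z = 0 to the seat underside, each flush with a corner of the seat. Four stretchers, 46 mm wide and 19 mm tall, connect adjacent legs with their undersides at z = 124 mm, each running between the inner faces of the legs it joins and aligned with the legs' outer faces on the other axis.

B is a bookshelf 984 mm wide overall, 352 mm deep and 1625 mm tall. The two sides are 19 mm thick vertical panels. 5 horizontal shelves of 20 mm thickness span between the inner faces of the sides; the lowest shelf sits on the floor and shelves are stacked with a clear vertical gap of 358 mm between each pair.

C is a spool: two coaxial disc flanges of radius 84 mm and thickness 22 mm, joined by a core cylinder of radius 34 mm and height 189 mm. The lower flange rests on z = 0 and the three cylinders share a vertical axis.

The bookshelf is on the floor beside the stool on its −x side. The spool is on top of the stool, centred.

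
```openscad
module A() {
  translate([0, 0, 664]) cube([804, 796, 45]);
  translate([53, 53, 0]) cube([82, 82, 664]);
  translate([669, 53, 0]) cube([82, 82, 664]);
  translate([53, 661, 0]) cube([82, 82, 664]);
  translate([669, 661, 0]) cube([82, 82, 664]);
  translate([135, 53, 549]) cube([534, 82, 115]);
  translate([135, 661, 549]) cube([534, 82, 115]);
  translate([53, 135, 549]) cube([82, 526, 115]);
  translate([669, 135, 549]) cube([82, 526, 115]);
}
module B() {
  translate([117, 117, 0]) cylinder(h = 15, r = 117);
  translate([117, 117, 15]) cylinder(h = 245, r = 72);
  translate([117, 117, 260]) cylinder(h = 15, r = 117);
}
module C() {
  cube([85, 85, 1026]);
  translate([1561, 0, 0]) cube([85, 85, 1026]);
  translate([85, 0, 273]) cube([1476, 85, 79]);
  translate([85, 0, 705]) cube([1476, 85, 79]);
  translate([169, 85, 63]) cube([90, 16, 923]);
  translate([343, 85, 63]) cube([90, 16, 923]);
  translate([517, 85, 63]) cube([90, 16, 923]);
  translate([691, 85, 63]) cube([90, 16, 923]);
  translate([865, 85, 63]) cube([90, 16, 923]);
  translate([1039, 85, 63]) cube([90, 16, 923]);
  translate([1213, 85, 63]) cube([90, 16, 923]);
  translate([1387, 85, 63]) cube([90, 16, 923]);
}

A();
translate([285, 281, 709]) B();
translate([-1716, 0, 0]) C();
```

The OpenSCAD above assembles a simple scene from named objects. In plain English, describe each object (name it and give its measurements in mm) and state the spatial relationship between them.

A is a table: top 804 mm (x) × 796 mm (y), 45 mm thick, upper face at z = 709 mm, on four 82×82 mm square legs, each inset 53 mm from the nearest pair of top edges, running from z = 0 to the bottom of the top. Four apron rails, 82 mm thick and 115 mm tall, run between adjacent legs with their top edges flush with the underside of the top and their outer faces flush with the legs' outer faces.

B is a spool: two coaxial disc flanges of radius 117 mm and thickness 15 mm, joined by a core cylinder of radius 72 mm and height 245 mm. The lower flange rests on z = 0 and the three cylinders share a vertical axis.

C is a fence section. Two 85×85 mm posts, 1026 mm tall, stand on the floor with a clear span of 1476 mm between their inner faces. Two horizontal rails of 85×79 mm section span the gap between the posts with their undersides at z = 273 mm and z = 705 mm, flush with the posts' −y face. 8 pickets, each 90 mm wide, 16 mm thick and 923 mm tall, are fixed to the +y face of the rails with their bottoms at z = 63 mm, evenly spaced across the span with equal gaps (rounded down to the nearest mm) at the −x end and between each pair — any rounding remainder accumulates at the +x end.

The spool is on top of the table, centred. The fence section is on the floor beside the table on its −x side.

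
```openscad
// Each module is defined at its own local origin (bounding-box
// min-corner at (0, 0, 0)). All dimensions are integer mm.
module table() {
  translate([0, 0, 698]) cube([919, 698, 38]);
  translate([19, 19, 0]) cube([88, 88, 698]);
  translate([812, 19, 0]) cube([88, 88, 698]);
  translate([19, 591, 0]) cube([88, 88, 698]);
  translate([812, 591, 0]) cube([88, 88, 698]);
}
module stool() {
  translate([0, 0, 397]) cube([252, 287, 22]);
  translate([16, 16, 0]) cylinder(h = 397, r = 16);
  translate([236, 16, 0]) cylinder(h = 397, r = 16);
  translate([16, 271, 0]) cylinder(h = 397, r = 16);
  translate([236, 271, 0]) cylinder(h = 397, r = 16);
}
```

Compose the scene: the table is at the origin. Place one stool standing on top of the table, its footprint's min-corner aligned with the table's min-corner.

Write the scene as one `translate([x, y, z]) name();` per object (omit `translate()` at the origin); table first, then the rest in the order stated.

table();
translate([0, 0, 736]) stool();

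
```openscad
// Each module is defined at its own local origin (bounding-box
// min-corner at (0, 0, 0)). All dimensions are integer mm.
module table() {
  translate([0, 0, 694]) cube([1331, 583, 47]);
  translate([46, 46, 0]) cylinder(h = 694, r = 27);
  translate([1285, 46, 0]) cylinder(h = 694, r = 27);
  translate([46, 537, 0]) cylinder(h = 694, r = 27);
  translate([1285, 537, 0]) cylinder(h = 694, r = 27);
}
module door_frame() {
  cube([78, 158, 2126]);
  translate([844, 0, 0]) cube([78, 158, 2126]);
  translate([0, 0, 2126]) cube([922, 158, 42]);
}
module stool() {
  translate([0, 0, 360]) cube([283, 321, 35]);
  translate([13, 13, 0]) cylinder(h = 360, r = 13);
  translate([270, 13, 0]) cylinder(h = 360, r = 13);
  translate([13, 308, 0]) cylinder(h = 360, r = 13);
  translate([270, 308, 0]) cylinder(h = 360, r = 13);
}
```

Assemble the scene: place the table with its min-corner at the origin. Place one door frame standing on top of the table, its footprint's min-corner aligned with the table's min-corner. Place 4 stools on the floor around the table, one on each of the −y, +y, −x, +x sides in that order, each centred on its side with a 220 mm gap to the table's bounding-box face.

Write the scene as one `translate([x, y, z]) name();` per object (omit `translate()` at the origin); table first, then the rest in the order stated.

table();
translate([0, 0, 741]) door_frame();
translate([524, -541, 0]) stool();
translate([524, 803, 0]) stool();
translate([-503, 131, 0]) stool();
translate([1551, 131, 0]) stool();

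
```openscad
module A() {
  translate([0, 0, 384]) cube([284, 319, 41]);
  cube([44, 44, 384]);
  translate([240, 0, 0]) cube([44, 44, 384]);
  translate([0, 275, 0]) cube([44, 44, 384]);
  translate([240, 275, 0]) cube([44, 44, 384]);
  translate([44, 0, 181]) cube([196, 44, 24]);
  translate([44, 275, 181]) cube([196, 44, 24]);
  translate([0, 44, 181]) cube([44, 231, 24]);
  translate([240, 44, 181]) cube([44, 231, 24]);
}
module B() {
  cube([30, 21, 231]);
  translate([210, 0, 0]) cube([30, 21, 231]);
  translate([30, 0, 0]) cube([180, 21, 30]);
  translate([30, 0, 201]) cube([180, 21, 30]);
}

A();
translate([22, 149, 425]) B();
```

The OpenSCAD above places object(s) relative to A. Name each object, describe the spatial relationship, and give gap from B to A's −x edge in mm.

A is a stool. B is a picture frame. The picture frame is on top of the stool, centred. The gap from the picture frame to the stool's −x edge is 22 mm.

The picture frame's min-x is at 22; the stool's min-x is 0; gap = 22 mm.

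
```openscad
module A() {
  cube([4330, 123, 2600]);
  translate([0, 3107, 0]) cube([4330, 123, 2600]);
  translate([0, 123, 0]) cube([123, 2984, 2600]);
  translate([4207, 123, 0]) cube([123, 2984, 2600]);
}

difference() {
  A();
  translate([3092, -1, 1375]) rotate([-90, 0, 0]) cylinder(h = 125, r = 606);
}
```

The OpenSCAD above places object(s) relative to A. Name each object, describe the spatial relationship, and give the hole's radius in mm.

The subtracted cylinder has r = 606 mm.

A is a house frame. The house frame has a circular hole through its front wall. The hole's radius is 606 mm.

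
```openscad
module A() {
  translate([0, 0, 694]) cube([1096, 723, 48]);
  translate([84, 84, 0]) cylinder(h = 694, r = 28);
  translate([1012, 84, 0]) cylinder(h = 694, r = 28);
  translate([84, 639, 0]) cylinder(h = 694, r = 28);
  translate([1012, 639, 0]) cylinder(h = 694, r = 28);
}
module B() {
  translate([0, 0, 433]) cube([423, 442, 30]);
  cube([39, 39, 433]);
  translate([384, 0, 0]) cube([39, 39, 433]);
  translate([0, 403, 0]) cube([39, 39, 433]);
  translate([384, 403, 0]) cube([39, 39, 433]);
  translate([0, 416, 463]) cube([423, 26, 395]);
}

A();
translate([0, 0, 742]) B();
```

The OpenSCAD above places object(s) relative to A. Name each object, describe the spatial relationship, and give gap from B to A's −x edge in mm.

A is a table. B is a chair. The chair is on top of the table. The gap from the chair to the table's −x edge is 0 mm.

The chair's min-x is at 0; the table's min-x is 0; gap = 0 mm.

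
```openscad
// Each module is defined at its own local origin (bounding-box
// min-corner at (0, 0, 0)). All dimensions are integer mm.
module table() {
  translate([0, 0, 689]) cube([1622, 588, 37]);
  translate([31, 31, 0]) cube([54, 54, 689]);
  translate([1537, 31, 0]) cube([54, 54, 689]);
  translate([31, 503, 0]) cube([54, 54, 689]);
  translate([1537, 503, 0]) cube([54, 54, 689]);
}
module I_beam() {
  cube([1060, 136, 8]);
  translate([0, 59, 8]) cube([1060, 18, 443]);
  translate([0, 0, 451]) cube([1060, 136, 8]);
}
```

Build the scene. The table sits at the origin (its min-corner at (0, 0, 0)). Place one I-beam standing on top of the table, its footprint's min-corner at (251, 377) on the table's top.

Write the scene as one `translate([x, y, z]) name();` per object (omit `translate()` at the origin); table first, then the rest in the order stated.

table();
translate([251, 377, 726]) I_beam();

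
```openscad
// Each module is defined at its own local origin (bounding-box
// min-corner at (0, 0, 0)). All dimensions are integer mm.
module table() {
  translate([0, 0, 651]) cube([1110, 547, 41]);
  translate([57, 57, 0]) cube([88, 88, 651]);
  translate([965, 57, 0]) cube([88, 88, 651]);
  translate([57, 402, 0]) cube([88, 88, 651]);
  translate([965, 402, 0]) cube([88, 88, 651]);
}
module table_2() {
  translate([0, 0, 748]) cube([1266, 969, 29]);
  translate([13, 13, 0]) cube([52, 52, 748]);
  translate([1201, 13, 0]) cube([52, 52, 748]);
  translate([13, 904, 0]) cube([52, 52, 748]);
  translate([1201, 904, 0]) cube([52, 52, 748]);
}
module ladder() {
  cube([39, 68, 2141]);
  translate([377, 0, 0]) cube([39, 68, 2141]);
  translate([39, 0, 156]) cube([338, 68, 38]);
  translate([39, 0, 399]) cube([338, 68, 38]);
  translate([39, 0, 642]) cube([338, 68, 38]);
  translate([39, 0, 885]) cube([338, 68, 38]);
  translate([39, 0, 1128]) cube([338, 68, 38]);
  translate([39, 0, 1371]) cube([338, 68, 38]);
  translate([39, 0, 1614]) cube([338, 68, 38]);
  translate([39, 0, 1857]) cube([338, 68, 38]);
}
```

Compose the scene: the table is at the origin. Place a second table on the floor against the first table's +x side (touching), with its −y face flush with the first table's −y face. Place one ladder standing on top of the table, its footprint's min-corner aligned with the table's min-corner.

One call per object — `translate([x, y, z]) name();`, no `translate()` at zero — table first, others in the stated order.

table();
translate([1110, 0, 0]) table_2();
translate([0, 0, 692]) ladder();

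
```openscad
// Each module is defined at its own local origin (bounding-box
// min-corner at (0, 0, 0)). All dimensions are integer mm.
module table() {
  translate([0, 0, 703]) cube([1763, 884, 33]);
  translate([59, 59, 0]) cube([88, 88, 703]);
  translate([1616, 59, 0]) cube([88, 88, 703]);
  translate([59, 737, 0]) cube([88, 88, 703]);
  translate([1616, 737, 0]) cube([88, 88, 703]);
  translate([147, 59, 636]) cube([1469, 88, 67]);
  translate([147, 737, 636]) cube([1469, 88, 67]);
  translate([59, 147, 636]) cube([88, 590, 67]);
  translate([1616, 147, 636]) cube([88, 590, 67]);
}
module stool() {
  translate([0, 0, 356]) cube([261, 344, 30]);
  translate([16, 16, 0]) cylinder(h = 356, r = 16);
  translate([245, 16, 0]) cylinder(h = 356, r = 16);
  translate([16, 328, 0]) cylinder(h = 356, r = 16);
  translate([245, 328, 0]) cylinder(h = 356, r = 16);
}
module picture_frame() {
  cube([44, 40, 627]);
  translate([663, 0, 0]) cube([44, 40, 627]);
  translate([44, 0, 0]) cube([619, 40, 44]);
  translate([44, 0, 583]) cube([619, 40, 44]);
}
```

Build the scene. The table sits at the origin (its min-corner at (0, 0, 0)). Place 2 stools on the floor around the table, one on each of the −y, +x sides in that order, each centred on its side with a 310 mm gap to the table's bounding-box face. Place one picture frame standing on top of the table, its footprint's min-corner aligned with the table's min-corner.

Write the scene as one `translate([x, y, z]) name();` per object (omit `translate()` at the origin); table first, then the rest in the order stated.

table();
translate([751, -654, 0]) stool();
translate([2073, 270, 0]) stool();
translate([0, 0, 736]) picture_frame();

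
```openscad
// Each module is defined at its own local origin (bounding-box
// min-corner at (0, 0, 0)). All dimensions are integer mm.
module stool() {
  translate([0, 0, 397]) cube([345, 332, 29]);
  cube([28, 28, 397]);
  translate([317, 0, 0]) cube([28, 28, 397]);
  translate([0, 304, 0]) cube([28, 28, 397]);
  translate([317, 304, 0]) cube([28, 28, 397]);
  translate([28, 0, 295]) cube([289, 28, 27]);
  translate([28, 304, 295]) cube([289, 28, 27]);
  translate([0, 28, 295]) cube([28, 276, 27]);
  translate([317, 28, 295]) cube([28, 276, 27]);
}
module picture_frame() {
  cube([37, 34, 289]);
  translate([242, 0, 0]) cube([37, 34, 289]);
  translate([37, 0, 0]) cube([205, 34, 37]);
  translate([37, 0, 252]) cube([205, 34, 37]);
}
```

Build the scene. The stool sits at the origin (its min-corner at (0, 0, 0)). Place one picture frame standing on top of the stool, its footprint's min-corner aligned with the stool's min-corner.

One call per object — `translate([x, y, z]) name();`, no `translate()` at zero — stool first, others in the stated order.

stool();
translate([0, 0, 426]) picture_frame();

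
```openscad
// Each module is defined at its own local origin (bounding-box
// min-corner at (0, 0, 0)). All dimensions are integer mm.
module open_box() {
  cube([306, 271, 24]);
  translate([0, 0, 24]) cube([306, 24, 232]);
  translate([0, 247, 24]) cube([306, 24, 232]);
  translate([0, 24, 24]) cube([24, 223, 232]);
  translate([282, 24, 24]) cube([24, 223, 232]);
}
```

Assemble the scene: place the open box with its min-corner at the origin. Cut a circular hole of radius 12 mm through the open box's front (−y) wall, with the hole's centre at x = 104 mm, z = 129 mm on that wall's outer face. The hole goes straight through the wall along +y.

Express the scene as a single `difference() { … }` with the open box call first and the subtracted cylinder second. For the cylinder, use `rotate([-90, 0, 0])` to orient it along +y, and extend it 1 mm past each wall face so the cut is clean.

difference() {
  open_box();
  translate([104, -1, 129]) rotate([-90, 0, 0]) cylinder(h = 26, r = 12);
}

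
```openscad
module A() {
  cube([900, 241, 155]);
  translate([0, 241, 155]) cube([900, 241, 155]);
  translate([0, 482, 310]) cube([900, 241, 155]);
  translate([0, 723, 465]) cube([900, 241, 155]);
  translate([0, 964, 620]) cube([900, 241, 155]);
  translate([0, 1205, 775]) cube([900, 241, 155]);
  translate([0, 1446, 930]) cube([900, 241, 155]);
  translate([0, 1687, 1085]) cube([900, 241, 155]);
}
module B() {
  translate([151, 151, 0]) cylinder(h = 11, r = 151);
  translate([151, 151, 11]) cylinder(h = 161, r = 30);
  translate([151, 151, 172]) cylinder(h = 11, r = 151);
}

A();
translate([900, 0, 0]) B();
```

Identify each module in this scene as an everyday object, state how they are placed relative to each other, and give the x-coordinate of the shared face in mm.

A is a staircase. B is a spool. The spool is against the staircase's +x side, with their −y faces flush. The x-coordinate of the shared face is 900 mm.

The staircase's +x face and the spool's −x face are both at x = 900 mm.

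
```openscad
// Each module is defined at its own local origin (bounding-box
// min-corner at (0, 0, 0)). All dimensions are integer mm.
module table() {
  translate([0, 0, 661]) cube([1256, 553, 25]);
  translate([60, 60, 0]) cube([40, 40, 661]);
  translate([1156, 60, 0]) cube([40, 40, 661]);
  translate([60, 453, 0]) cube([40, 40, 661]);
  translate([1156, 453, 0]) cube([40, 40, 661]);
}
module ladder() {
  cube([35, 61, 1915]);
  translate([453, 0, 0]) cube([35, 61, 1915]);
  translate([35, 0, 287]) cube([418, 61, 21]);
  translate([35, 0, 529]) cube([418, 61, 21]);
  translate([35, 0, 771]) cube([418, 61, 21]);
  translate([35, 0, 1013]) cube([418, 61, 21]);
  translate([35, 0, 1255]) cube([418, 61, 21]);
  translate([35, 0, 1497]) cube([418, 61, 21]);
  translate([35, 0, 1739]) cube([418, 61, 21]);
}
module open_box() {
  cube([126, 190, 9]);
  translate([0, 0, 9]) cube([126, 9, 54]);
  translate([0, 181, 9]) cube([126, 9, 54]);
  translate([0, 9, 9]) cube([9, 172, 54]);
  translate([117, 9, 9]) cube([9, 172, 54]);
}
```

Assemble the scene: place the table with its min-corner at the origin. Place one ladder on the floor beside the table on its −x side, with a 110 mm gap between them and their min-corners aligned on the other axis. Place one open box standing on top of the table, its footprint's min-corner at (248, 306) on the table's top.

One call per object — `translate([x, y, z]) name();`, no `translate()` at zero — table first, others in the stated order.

table();
translate([-598, 0, 0]) ladder();
translate([248, 306, 686]) open_box();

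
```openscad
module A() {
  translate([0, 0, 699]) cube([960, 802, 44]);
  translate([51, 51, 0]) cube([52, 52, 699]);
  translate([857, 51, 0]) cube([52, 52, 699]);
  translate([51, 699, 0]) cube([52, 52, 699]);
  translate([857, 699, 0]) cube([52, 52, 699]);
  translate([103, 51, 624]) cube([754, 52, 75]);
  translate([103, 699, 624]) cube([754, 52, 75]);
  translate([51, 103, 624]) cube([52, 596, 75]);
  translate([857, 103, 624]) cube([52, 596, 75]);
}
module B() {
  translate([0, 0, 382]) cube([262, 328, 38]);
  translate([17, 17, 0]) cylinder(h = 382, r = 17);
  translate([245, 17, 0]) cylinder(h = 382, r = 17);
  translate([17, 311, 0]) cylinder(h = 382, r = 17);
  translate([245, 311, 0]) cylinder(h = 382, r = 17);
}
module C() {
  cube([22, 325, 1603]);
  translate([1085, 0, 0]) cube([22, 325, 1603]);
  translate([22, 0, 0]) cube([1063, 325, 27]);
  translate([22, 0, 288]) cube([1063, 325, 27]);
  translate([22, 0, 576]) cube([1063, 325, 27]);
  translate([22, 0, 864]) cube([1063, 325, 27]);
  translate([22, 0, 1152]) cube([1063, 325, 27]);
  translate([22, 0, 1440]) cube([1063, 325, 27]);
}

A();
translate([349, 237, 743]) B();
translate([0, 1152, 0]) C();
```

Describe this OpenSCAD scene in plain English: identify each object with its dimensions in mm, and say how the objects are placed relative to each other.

A is a table: top 960 mm (x) × 802 mm (y), 44 mm thick, upper face at z = 743 mm, on four 52×52 mm square legs, each inset 51 mm from the nearest pair of top edges, running from z = 0 to the bottom of the top. Four apron rails, 52 mm thick and 75 mm tall, run between adjacent legs with their top edges flush with the underside of the top and their outer faces flush with the legs' outer faces.

B is a simple wooden stool: a rectangular seat 262 mm (x) by 328 mm (y), 38 mm thick, top face at z = 420 mm, on four round legs, each 34 mm in diameter. The legs rest on z = 0, each leg's axis is inset half a diameter from the nearest pair of seat edges (so the leg's bounding box is flush with the corner).

C is an open bookshelf. Two side panels, each 22 mm thick, 325 mm deep and 1603 mm tall, stand 1107 mm apart (outside-to-outside). Between them sit 6 shelves, each 27 mm thick and 325 mm deep, spanning the full gap between the sides. The bottom shelf rests on the floor (its underside at z = 0) and the clear gap between one shelf's top and the next shelf's underside is 261 mm.

The stool is on top of the table, centred. The bookshelf is on the floor beside the table on its +y side.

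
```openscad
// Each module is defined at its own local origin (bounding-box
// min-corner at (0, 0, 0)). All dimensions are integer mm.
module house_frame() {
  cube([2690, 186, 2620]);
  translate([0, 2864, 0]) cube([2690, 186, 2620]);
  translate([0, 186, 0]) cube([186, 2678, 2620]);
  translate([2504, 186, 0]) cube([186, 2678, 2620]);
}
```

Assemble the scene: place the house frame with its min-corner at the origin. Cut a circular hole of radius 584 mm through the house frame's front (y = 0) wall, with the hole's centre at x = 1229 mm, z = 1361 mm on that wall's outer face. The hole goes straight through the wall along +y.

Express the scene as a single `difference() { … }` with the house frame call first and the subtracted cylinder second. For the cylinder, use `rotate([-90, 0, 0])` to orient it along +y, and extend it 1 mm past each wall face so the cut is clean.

difference() {
  house_frame();
  translate([1229, -1, 1361]) rotate([-90, 0, 0]) cylinder(h = 188, r = 584);
}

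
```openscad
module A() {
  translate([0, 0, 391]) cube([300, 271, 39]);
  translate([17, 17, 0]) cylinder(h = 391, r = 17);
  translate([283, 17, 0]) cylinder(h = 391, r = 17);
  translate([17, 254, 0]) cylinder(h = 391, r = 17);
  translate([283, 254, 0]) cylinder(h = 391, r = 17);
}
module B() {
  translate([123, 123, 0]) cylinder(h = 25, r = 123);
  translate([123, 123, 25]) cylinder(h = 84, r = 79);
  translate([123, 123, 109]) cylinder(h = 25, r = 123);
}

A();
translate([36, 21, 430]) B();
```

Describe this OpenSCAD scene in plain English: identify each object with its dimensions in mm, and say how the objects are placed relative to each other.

A is a simple wooden stool: a rectangular seat 300 mm (x) by 271 mm (y), 39 mm thick, top face at z = 430 mm, on four round legs, each 34 mm in diameter. The legs rest on z = 0, each leg's axis is inset half a diameter from the nearest pair of seat edges (so the leg's bounding box is flush with the corner).

B is a spool: two coaxial disc flanges of radius 123 mm and thickness 25 mm, joined by a core cylinder of radius 79 mm and height 84 mm. The lower flange rests on z = 0 and the three cylinders share a vertical axis.

The spool is on top of the stool.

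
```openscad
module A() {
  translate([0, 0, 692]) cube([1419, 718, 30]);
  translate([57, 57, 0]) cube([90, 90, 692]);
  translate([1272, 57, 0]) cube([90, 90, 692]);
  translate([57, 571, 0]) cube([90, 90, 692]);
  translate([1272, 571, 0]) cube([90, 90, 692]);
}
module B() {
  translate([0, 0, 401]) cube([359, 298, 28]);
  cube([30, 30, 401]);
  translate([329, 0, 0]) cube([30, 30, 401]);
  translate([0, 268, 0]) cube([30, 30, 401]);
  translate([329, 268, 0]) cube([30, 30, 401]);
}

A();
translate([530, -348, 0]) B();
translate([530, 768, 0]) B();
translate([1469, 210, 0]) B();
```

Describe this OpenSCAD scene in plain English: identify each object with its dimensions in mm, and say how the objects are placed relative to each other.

A is a table with a 1419×718 mm rectangular top, 30 mm thick, top surface at z = 722 mm, supported by four 90×90 mm square legs, each inset 57 mm from the nearest pair of top edges, running from the floor.

B is a four-legged stool. The seat is 359×298 mm, 28 mm thick, top at z = 429 mm. It stands on four square legs, each 30×30 mm in cross-section, from z = 0 to the seat underside, each flush with a corner of the seat.

Three stools sit around the table at the −y, +y, +x sides.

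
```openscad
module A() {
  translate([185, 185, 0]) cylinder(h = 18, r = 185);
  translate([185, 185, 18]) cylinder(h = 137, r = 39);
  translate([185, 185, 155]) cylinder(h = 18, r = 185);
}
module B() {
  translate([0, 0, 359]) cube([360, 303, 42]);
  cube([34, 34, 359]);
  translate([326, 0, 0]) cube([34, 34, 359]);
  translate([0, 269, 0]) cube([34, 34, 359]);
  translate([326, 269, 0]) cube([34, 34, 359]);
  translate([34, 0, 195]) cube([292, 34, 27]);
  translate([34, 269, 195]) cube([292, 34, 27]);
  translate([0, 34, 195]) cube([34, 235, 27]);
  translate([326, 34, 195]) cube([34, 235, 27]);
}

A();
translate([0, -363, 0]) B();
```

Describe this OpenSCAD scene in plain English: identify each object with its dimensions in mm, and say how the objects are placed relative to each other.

A is a spool: two coaxial disc flanges of radius 185 mm and thickness 18 mm, joined by a core cylinder of radius 39 mm and height 137 mm. The lower flange rests on z = 0 and the three cylinders share a vertical axis.

B is a four-legged stool. The seat is 360×303 mm, 42 mm thick, top at z = 401 mm. It stands on four square legs, each 34×34 mm in cross-section, from z = 0 to the seat underside, each flush with a corner of the seat. Four stretchers, 34 mm wide and 27 mm tall, connect adjacent legs with their undersides at z = 195 mm, each running between the inner faces of the legs it joins and aligned with the legs' outer faces on the other axis.

The stool is on the floor beside the spool on its −y side.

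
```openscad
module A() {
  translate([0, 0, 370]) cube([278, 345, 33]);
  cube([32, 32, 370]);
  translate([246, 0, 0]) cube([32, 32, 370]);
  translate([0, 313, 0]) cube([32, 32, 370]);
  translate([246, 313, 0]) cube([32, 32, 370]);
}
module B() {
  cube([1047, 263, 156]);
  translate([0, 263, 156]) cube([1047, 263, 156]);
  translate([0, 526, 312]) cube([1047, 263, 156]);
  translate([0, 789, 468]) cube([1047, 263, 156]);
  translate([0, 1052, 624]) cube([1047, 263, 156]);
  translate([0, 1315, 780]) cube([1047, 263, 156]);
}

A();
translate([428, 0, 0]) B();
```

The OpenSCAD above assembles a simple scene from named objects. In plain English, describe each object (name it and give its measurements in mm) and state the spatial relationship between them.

A is a four-legged stool. The seat is a 278×345×33 mm slab whose top surface is at z = 403 mm; four square legs, each 32×32 mm in cross-section, run from the floor (z = 0) to the underside of the seat, each flush with a corner of the seat.

B is a run of 6 identical solid stair steps. Each tread is 1047×263 mm and each step block is 156 mm high. Step 1 rests on the floor; step k is offset from step 1 by (k−1)×263 mm in y and (k−1)×156 mm in z.

The staircase is on the floor beside the stool on its +x side.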